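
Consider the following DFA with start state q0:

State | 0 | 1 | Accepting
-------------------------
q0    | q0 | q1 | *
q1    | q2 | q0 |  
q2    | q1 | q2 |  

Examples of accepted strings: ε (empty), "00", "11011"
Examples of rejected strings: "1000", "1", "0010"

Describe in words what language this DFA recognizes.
binary numbers divisible by 3 (treating the string as a binary integer; leading zeros allowed, the empty string counts as 0)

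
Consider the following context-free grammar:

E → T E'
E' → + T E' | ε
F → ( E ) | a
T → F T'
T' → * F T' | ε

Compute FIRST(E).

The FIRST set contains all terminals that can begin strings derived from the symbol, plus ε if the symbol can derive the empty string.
FIRST(F): F → ( E ) contributes '(' and F → a contributes 'a', so FIRST(F) = {(, a}. F is not nullable.
FIRST(T): T → F T' begins with F, and F is not nullable, so FIRST(T) = FIRST(F) = {(, a}.
FIRST(E): E → T E' begins with T, and T is not nullable, so FIRST(E) = FIRST(T) = {(, a}.

Final answer: {(, a}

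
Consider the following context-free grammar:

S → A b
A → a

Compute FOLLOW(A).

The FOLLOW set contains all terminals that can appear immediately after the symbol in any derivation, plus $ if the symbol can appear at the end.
A occurs only in S → A b, where it is immediately followed by the terminal b. So FOLLOW(A) = {b}.

Final answer: {b}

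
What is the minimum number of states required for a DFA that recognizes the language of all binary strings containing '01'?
Language: binary strings containing '01'
Lower bound (Myhill–Nerode): the prefixes ε, 0, 01 are pairwise distinguishable:
  ε vs 01: suffix ε distinguishes them (ε is rejected, 01 is accepted)
  0 vs 01: suffix ε distinguishes them (0 is rejected, 01 is accepted)
  ε vs 0: suffix 1 distinguishes them (ε·1 = 1 is rejected, 0·1 = 01 is accepted)
So any DFA needs at least 3 states.
Upper bound: a DFA with 3 states exists (one state per class above: 'no progress', 'last symbol 0', and 'seen 01' (accepting sink)).
Minimum states: 3

Final answer: 3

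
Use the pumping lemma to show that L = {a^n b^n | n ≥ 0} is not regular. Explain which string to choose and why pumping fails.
Language: L = {a^n b^n | n ≥ 0} (equal numbers of a's followed by b's)
Step 1: Assume for contradiction that L is regular, with pumping length p.
Step 2: Choose s = a^p b^p. Then s ∈ L (it has p a's followed by p b's) and |s| ≥ p.
Step 3: Consider any decomposition s = xyz with |xy| ≤ p and |y| > 0. Since |xy| ≤ p and the first p symbols of s are all a's, y = a^k for some k with 1 ≤ k ≤ p.
Step 4: Pumping up (i = 2): xy²z = a^(p+k) b^p, which has more a's than b's, so xy²z ∉ L.
This contradicts the pumping lemma, so L is not regular.

Final answer: Choose s = a^p b^p. Since |xy| ≤ p, y = a^k with k ≥ 1. Then xy²z = a^(p+k) b^p ∉ L.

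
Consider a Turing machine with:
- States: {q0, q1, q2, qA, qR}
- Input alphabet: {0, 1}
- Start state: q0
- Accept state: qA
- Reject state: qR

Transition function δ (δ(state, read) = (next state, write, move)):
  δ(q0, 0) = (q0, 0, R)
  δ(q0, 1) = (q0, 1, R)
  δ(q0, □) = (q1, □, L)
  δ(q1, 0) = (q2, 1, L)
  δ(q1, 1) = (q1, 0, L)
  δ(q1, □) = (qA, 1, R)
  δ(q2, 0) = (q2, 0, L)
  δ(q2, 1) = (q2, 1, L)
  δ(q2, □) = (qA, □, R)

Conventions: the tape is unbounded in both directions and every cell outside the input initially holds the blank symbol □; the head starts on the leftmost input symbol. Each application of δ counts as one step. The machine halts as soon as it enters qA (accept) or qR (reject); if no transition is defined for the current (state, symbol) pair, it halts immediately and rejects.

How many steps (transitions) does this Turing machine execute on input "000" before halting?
Step 0: [q0]000 (head at position 0)
Step 1: δ(q0, 0) = (q0, 0, R)  ⊢  0[q0]00 (head at position 1)
Step 2: δ(q0, 0) = (q0, 0, R)  ⊢  00[q0]0 (head at position 2)
Step 3: δ(q0, 0) = (q0, 0, R)  ⊢  000[q0]□ (head at position 3)
Step 4: δ(q0, □) = (q1, □, L)  ⊢  00[q1]0□ (head at position 2)
Step 5: δ(q1, 0) = (q2, 1, L)  ⊢  0[q2]01□ (head at position 1)
Step 6: δ(q2, 0) = (q2, 0, L)  ⊢  [q2]001□ (head at position 0)
Step 7: δ(q2, 0) = (q2, 0, L)  ⊢  [q2]□001□ (head at position -1)
Step 8: δ(q2, □) = (qA, □, R)  ⊢  □[qA]001□ (head at position 0)
The machine is in qA, so it halts and accepts.
Number of transitions executed: 8.

Final answer: 8 steps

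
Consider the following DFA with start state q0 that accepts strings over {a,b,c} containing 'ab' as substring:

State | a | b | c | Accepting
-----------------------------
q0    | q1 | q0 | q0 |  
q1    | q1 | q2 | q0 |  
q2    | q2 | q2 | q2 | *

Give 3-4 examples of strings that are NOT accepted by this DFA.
Any strings that end in a non-accepting state work; for example:
"caa": q0 → q0 → q1 → q1; q1 is not accepting → rejected
"baaa": q0 → q0 → q1 → q1 → q1; q1 is not accepting → rejected
"bccb": q0 → q0 → q0 → q0 → q0; q0 is not accepting → rejected
"ccac": q0 → q0 → q0 → q1 → q0; q0 is not accepting → rejected

Final answer: "caa", "baaa", "bccb", "ccac"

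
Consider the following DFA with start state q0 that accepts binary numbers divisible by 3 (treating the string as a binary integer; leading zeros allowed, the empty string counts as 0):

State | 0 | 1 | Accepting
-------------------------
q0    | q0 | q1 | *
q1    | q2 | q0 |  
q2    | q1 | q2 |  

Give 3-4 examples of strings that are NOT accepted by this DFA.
Any strings that end in a non-accepting state work; for example:
"1": q0 → q1; q1 is not accepting → rejected
"01": q0 → q0 → q1; q1 is not accepting → rejected
"001": q0 → q0 → q0 → q1; q1 is not accepting → rejected
"1010": q0 → q1 → q2 → q2 → q1; q1 is not accepting → rejected

Final answer: "1", "01", "001", "1010"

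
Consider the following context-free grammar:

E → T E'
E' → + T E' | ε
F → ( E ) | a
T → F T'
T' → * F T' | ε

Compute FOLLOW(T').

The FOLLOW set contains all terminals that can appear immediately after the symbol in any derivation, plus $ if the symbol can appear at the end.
Useful FIRST sets: FIRST(E') = {+, ε}, FIRST(T') = {*, ε} (both E' and T' are nullable).
FOLLOW(E): E is the start symbol → $; E appears in F → ( E ) followed by ')' → FOLLOW(E) = {), $}.
FOLLOW(E'): E' appears at the right end of E → T E' and of E' → + T E', so FOLLOW(E') ⊇ FOLLOW(E) (the second occurrence adds nothing new). FOLLOW(E') = {), $}.
FOLLOW(T): in E → T E' and E' → + T E', T is followed by E': add FIRST(E') minus ε = {+}; since E' is nullable, also add FOLLOW(E) and FOLLOW(E') = {), $}. FOLLOW(T) = {+, ), $}.
FOLLOW(T'): T' appears at the right end of T → F T' and of T' → * F T', so FOLLOW(T') = FOLLOW(T) = {+, ), $}.

Final answer: {$, ), +}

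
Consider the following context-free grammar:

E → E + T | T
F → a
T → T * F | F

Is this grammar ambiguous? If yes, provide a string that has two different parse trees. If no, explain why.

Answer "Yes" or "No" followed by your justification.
This is the standard stratified expression grammar: '+' is introduced only by the left-recursive rule E → E + T and '*' only by the left-recursive rule T → T * F, with F → a. For any string, the last '+' must be the one produced at the root E (everything after it is a T containing no '+'), and likewise within each T the last '*' is produced at its root. This fixes the parse tree uniquely (left-associative, '*' binding tighter than '+'), so every string has exactly one parse tree.

Final answer: No - the grammar is unambiguous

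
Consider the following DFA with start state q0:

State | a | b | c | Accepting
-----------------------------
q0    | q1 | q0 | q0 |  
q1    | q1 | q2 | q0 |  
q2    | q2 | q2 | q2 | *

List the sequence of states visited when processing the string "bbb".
q0 → q0 → q0 → q0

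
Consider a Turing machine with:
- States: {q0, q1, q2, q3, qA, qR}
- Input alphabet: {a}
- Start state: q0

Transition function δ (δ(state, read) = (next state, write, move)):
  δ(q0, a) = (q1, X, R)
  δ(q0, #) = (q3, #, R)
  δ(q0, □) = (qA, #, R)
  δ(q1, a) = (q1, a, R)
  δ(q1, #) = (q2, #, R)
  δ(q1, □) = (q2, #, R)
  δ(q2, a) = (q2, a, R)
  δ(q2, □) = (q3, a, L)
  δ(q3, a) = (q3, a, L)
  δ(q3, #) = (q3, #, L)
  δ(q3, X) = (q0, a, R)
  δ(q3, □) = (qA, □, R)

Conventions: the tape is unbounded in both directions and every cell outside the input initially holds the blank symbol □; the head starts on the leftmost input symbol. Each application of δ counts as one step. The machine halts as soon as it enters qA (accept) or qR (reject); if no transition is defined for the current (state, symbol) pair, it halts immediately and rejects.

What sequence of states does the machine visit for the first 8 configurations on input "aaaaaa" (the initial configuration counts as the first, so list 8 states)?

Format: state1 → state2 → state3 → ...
Step 0: [q0]aaaaaa (head at position 0)
Step 1: δ(q0, a) = (q1, X, R)  ⊢  X[q1]aaaaa (head at position 1)
Step 2: δ(q1, a) = (q1, a, R)  ⊢  Xa[q1]aaaa (head at position 2)
Step 3: δ(q1, a) = (q1, a, R)  ⊢  Xaa[q1]aaa (head at position 3)
Step 4: δ(q1, a) = (q1, a, R)  ⊢  Xaaa[q1]aa (head at position 4)
Step 5: δ(q1, a) = (q1, a, R)  ⊢  Xaaaa[q1]a (head at position 5)
Step 6: δ(q1, a) = (q1, a, R)  ⊢  Xaaaaa[q1]□ (head at position 6)
Step 7: δ(q1, □) = (q2, #, R)  ⊢  Xaaaaa#[q2]□ (head at position 7)
Reading off the states of these 8 configurations: q0 → q1 → q1 → q1 → q1 → q1 → q1 → q2

Final answer: q0 → q1 → q1 → q1 → q1 → q1 → q1 → q2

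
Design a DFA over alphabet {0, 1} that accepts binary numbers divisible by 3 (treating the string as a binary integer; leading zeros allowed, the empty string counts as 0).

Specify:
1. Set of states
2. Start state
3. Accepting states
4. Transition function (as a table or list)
One valid DFA (any DFA recognizing the same language is acceptable):
States: {q0, q1, q2}
Start: q0
Accepting: {q0}
Transitions (accepting states marked with *):
State | 0 | 1 | Accepting
-------------------------
q0    | q0 | q1 | *
q1    | q2 | q0 |  
q2    | q1 | q2 |  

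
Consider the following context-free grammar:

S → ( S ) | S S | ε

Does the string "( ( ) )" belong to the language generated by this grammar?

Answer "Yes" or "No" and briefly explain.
A derivation exists: S ⇒ ( S ) ⇒ ( ( S ) ) ⇒ ( ( ) ) (using S → ( S ) twice, then S → ε).

Final answer: Yes - a valid derivation exists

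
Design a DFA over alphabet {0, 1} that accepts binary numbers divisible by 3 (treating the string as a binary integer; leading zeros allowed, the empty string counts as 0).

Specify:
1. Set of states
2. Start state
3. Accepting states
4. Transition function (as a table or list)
One valid DFA (any DFA recognizing the same language is acceptable):
States: {q0, q1, q2}
Start: q0
Accepting: {q0}
Transitions (accepting states marked with *):
State | 0 | 1 | Accepting
-------------------------
q0    | q0 | q1 | *
q1    | q2 | q0 |  
q2    | q1 | q2 |  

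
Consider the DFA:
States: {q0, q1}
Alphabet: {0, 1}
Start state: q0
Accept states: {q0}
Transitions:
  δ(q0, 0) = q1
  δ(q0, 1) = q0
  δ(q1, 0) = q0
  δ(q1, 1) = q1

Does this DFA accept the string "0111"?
Processing string "0111":
  q0 --0--> q1
  q1 --1--> q1
  q1 --1--> q1
  q1 --1--> q1
Final state: q1
Accept states: {q0}
q1 is not an accept state, so the string is rejected.

Final answer: No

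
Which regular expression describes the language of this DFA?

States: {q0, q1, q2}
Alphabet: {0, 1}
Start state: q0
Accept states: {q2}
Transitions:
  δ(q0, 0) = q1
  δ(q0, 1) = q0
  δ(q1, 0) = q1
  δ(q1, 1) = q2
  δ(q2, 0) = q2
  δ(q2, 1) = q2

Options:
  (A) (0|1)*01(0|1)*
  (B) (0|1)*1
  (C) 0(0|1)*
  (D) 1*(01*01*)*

Testing sample strings against the DFA:
  '01001' -> accepted
  '10010' -> accepted
  '110' -> rejected
  '00010' -> accepted
Checking each option for a counterexample:
  (A) (0|1)*01(0|1)*: agrees with the DFA on all strings of length ≤ 4
  (B) (0|1)*1: '1' is rejected by the DFA but matches the regex → eliminated
  (C) 0(0|1)*: '0' is rejected by the DFA but matches the regex → eliminated
  (D) 1*(01*01*)*: ε is rejected by the DFA but matches the regex → eliminated
Only (A) (0|1)*01(0|1)* is consistent with the DFA.

Final answer: (A) (0|1)*01(0|1)*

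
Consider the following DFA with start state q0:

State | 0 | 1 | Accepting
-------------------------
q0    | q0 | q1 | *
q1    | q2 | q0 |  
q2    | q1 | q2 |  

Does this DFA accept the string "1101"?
Start in q0.
Read '1': q0 → q1
Read '1': q1 → q0
Read '0': q0 → q0
Read '1': q0 → q1
Final state q1 is not accepting, so the string is rejected.

Final answer: No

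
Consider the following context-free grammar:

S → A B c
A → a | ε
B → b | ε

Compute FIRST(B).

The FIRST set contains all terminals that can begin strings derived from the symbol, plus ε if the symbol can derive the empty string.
B → b contributes b; B → ε makes B nullable, contributing ε. FIRST(B) = {b, ε}.

Final answer: {b, ε}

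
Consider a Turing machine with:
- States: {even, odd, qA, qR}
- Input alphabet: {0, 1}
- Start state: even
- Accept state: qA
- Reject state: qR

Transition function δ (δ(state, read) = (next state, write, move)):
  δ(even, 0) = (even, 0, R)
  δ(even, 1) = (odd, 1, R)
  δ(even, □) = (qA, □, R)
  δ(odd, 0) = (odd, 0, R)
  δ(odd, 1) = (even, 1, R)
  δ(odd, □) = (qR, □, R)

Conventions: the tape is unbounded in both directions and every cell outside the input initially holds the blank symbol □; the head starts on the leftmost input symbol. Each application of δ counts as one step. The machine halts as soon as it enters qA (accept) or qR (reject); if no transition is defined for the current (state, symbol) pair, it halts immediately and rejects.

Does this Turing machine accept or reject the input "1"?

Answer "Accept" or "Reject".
Step 0: [even]1 (head at position 0)
Step 1: δ(even, 1) = (odd, 1, R)  ⊢  1[odd]□ (head at position 1)
Step 2: δ(odd, □) = (qR, □, R)  ⊢  1□[qR]□ (head at position 2)
The machine is in qR, so it halts and rejects.

Final answer: Reject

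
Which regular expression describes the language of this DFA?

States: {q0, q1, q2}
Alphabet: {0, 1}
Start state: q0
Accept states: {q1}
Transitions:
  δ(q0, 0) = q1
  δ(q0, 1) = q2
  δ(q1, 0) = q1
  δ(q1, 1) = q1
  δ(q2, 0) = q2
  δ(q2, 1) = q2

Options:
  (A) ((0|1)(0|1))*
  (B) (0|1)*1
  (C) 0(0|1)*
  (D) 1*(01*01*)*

Testing sample strings against the DFA:
  '10010' -> rejected
  '110' -> rejected
  '110' -> rejected
  '111' -> rejected
Checking each option for a counterexample:
  (A) ((0|1)(0|1))*: ε is rejected by the DFA but matches the regex → eliminated
  (B) (0|1)*1: '0' is accepted by the DFA but does not match the regex → eliminated
  (C) 0(0|1)*: agrees with the DFA on all strings of length ≤ 4
  (D) 1*(01*01*)*: ε is rejected by the DFA but matches the regex → eliminated
Only (C) 0(0|1)* is consistent with the DFA.

Final answer: (C) 0(0|1)*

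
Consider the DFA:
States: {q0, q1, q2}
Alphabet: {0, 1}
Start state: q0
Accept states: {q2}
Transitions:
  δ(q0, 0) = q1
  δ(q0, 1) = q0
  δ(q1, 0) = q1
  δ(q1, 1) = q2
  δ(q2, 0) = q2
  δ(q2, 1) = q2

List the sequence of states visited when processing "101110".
Starting at q0
Read '1': q0 -> q0
Read '0': q0 -> q1
Read '1': q1 -> q2
Read '1': q2 -> q2
Read '1': q2 -> q2
Read '0': q2 -> q2

Final answer: q0 -> q0 -> q1 -> q2 -> q2 -> q2 -> q2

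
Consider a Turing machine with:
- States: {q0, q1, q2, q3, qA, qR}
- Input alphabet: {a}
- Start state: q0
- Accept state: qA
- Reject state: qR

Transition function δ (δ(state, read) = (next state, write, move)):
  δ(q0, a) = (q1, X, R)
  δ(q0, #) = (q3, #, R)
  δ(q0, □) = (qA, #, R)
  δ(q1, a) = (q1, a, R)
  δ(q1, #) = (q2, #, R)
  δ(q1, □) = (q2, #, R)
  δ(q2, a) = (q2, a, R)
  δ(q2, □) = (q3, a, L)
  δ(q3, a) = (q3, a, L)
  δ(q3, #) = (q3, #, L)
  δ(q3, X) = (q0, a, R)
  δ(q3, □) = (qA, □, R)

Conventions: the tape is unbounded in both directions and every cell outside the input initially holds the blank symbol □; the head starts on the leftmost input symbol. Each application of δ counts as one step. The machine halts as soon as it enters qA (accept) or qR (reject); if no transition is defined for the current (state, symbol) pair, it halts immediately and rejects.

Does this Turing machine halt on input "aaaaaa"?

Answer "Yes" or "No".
Trace (configuration after each step, as tape_left[state]tape_right with head position):
Step 0: [q0]aaaaaa (head at position 0)
Step 1: X[q1]aaaaa (head 1)
Step 2: Xa[q1]aaaa (head 2)
Step 3: Xaa[q1]aaa (head 3)
Step 4: Xaaa[q1]aa (head 4)
Step 5: Xaaaa[q1]a (head 5)
Step 6: Xaaaaa[q1]□ (head 6)
Step 7: Xaaaaa#[q2]□ (head 7)
Step 8: Xaaaaa[q3]#a (head 6)
Step 9: Xaaaa[q3]a#a (head 5)
Step 10: Xaaa[q3]aa#a (head 4)
Step 11: Xaa[q3]aaa#a (head 3)
Step 12: Xa[q3]aaaa#a (head 2)
Step 13: X[q3]aaaaa#a (head 1)
Step 14: [q3]Xaaaaa#a (head 0)
Step 15: a[q0]aaaaa#a (head 1)
Step 16: aX[q1]aaaa#a (head 2)
Step 17: aXa[q1]aaa#a (head 3)
Step 18: aXaa[q1]aa#a (head 4)
Step 19: aXaaa[q1]a#a (head 5)
Step 20: aXaaaa[q1]#a (head 6)
Step 21: aXaaaa#[q2]a (head 7)
Step 22: aXaaaa#a[q2]□ (head 8)
Step 23: aXaaaa#[q3]aa (head 7)
Step 24: aXaaaa[q3]#aa (head 6)
Step 25: aXaaa[q3]a#aa (head 5)
Step 26: aXaa[q3]aa#aa (head 4)
Step 27: aXa[q3]aaa#aa (head 3)
Step 28: aX[q3]aaaa#aa (head 2)
Step 29: a[q3]Xaaaa#aa (head 1)
Step 30: aa[q0]aaaa#aa (head 2)
Step 31: aaX[q1]aaa#aa (head 3)
Step 32: aaXa[q1]aa#aa (head 4)
Step 33: aaXaa[q1]a#aa (head 5)
Step 34: aaXaaa[q1]#aa (head 6)
Step 35: aaXaaa#[q2]aa (head 7)
Step 36: aaXaaa#a[q2]a (head 8)
Step 37: aaXaaa#aa[q2]□ (head 9)
Step 38: aaXaaa#a[q3]aa (head 8)
Step 39: aaXaaa#[q3]aaa (head 7)
Step 40: aaXaaa[q3]#aaa (head 6)
Step 41: aaXaa[q3]a#aaa (head 5)
Step 42: aaXa[q3]aa#aaa (head 4)
Step 43: aaX[q3]aaa#aaa (head 3)
Step 44: aa[q3]Xaaa#aaa (head 2)
Step 45: aaa[q0]aaa#aaa (head 3)
Step 46: aaaX[q1]aa#aaa (head 4)
Step 47: aaaXa[q1]a#aaa (head 5)
Step 48: aaaXaa[q1]#aaa (head 6)
Step 49: aaaXaa#[q2]aaa (head 7)
Step 50: aaaXaa#a[q2]aa (head 8)
Step 51: aaaXaa#aa[q2]a (head 9)
Step 52: aaaXaa#aaa[q2]□ (head 10)
Step 53: aaaXaa#aa[q3]aa (head 9)
Step 54: aaaXaa#a[q3]aaa (head 8)
Step 55: aaaXaa#[q3]aaaa (head 7)
Step 56: aaaXaa[q3]#aaaa (head 6)
Step 57: aaaXa[q3]a#aaaa (head 5)
Step 58: aaaX[q3]aa#aaaa (head 4)
Step 59: aaa[q3]Xaa#aaaa (head 3)
Step 60: aaaa[q0]aa#aaaa (head 4)
Step 61: aaaaX[q1]a#aaaa (head 5)
Step 62: aaaaXa[q1]#aaaa (head 6)
Step 63: aaaaXa#[q2]aaaa (head 7)
Step 64: aaaaXa#a[q2]aaa (head 8)
Step 65: aaaaXa#aa[q2]aa (head 9)
Step 66: aaaaXa#aaa[q2]a (head 10)
Step 67: aaaaXa#aaaa[q2]□ (head 11)
Step 68: aaaaXa#aaa[q3]aa (head 10)
Step 69: aaaaXa#aa[q3]aaa (head 9)
Step 70: aaaaXa#a[q3]aaaa (head 8)
Step 71: aaaaXa#[q3]aaaaa (head 7)
Step 72: aaaaXa[q3]#aaaaa (head 6)
Step 73: aaaaX[q3]a#aaaaa (head 5)
Step 74: aaaa[q3]Xa#aaaaa (head 4)
Step 75: aaaaa[q0]a#aaaaa (head 5)
Step 76: aaaaaX[q1]#aaaaa (head 6)
Step 77: aaaaaX#[q2]aaaaa (head 7)
Step 78: aaaaaX#a[q2]aaaa (head 8)
Step 79: aaaaaX#aa[q2]aaa (head 9)
Step 80: aaaaaX#aaa[q2]aa (head 10)
Step 81: aaaaaX#aaaa[q2]a (head 11)
Step 82: aaaaaX#aaaaa[q2]□ (head 12)
Step 83: aaaaaX#aaaa[q3]aa (head 11)
Step 84: aaaaaX#aaa[q3]aaa (head 10)
Step 85: aaaaaX#aa[q3]aaaa (head 9)
Step 86: aaaaaX#a[q3]aaaaa (head 8)
Step 87: aaaaaX#[q3]aaaaaa (head 7)
Step 88: aaaaaX[q3]#aaaaaa (head 6)
Step 89: aaaaa[q3]X#aaaaaa (head 5)
Step 90: aaaaaa[q0]#aaaaaa (head 6)
Step 91: aaaaaa#[q3]aaaaaa (head 7)
Step 92: aaaaaa[q3]#aaaaaa (head 6)
Step 93: aaaaa[q3]a#aaaaaa (head 5)
Step 94: aaaa[q3]aa#aaaaaa (head 4)
Step 95: aaa[q3]aaa#aaaaaa (head 3)
Step 96: aa[q3]aaaa#aaaaaa (head 2)
Step 97: a[q3]aaaaa#aaaaaa (head 1)
Step 98: [q3]aaaaaa#aaaaaa (head 0)
Step 99: [q3]□aaaaaa#aaaaaa (head -1)
Step 100: □[qA]aaaaaa#aaaaaa (head 0)
The machine is in qA, so it halts and accepts.
It halts after 100 steps.

Final answer: Yes - halts after 100 steps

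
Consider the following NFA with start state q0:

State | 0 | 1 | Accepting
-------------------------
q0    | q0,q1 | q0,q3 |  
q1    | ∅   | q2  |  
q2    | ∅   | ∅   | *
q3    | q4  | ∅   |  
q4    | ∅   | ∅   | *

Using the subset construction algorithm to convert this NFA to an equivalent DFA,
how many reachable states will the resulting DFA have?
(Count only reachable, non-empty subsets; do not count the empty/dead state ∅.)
Start subset: {q0}
{q0}: on 0 → {q0, q1}, on 1 → {q0, q3}
{q0, q1}: on 0 → {q0, q1}, on 1 → {q0, q2, q3}
{q0, q3}: on 0 → {q0, q1, q4}, on 1 → {q0, q3}
{q0, q2, q3}: on 0 → {q0, q1, q4}, on 1 → {q0, q3}
{q0, q1, q4}: on 0 → {q0, q1}, on 1 → {q0, q2, q3}
Reachable non-empty subsets: {q0}, {q0, q1}, {q0, q3}, {q0, q2, q3}, {q0, q1, q4} — 5 in total.

Final answer: 5 states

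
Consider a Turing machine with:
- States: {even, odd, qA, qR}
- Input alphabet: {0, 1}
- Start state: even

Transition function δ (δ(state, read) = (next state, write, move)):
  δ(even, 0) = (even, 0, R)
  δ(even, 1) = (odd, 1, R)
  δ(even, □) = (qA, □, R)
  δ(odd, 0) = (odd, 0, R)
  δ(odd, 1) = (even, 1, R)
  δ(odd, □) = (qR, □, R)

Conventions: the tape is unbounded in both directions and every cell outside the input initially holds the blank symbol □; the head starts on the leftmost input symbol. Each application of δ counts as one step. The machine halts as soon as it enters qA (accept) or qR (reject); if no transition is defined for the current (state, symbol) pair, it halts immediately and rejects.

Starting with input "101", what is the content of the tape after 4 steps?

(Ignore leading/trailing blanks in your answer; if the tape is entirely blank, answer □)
Step 0: [even]101 (head at position 0)
Step 1: δ(even, 1) = (odd, 1, R)  ⊢  1[odd]01 (head at position 1)
Step 2: δ(odd, 0) = (odd, 0, R)  ⊢  10[odd]1 (head at position 2)
Step 3: δ(odd, 1) = (even, 1, R)  ⊢  101[even]□ (head at position 3)
Step 4: δ(even, □) = (qA, □, R)  ⊢  101□[qA]□ (head at position 4)
Tape after 4 steps (ignoring surrounding blanks): 101

Final answer: Tape: 101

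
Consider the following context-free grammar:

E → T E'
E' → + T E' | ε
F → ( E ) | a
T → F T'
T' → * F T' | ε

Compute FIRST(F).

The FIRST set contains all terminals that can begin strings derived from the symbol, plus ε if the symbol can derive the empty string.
FIRST(F): F → ( E ) contributes '(' and F → a contributes 'a', so FIRST(F) = {(, a}. F is not nullable.

Final answer: {(, a}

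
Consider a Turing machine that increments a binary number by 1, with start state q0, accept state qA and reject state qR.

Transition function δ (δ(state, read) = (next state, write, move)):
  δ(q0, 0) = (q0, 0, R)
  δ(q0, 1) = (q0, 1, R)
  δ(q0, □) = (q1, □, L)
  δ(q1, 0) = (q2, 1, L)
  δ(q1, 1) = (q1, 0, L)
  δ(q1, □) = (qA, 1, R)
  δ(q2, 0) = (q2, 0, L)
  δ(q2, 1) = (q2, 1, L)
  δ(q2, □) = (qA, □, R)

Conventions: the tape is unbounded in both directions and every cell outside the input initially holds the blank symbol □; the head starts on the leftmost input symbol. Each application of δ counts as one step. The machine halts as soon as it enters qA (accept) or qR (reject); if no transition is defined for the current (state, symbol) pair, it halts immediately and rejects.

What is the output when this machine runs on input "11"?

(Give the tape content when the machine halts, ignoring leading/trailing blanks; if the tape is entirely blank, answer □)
Step 0: [q0]11 (head at position 0)
Step 1: δ(q0, 1) = (q0, 1, R)  ⊢  1[q0]1 (head at position 1)
Step 2: δ(q0, 1) = (q0, 1, R)  ⊢  11[q0]□ (head at position 2)
Step 3: δ(q0, □) = (q1, □, L)  ⊢  1[q1]1□ (head at position 1)
Step 4: δ(q1, 1) = (q1, 0, L)  ⊢  [q1]10□ (head at position 0)
Step 5: δ(q1, 1) = (q1, 0, L)  ⊢  [q1]□00□ (head at position -1)
Step 6: δ(q1, □) = (qA, 1, R)  ⊢  1[qA]00□ (head at position 0)
The machine is in qA, so it halts and accepts.
Tape content when halted (ignoring surrounding blanks): 100

Final answer: Output: 100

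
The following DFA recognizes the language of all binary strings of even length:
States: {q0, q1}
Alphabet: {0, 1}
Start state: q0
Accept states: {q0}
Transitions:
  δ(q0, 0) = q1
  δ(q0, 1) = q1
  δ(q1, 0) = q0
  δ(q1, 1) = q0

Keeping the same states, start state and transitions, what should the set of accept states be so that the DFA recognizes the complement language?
The DFA is complete (every state has a transition on every symbol), so the complement
is recognized by the same DFA with accepting and non-accepting states swapped.
Original accept states: {q0}
Complement accept states = All states - Original accept states
= {q0, q1} - {q0}
= {q1}
Complement language: strings of ODD length

Final answer: {q1}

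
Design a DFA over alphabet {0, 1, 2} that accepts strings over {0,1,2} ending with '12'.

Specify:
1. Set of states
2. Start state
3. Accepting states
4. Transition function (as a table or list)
One valid DFA (any DFA recognizing the same language is acceptable):
States: {q0, q1, q2}
Start: q0
Accepting: {q2}
Transitions (accepting states marked with *):
State | 0 | 1 | 2 | Accepting
-----------------------------
q0    | q0 | q1 | q0 |  
q1    | q0 | q1 | q2 |  
q2    | q0 | q1 | q0 | *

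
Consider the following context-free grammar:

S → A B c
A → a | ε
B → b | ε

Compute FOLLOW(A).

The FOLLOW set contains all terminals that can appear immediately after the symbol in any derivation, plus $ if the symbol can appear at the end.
A occurs in S → A B c followed by B c. Add FIRST(B) minus ε = {b}; B is nullable (B → ε), so what follows B can also follow A: the terminal c. FOLLOW(A) = {b, c}.

Final answer: {b, c}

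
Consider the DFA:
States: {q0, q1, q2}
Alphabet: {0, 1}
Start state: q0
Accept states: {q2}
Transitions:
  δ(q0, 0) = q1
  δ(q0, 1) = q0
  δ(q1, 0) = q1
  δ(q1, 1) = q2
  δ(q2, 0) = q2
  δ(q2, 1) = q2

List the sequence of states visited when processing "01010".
Starting at q0
Read '0': q0 -> q1
Read '1': q1 -> q2
Read '0': q2 -> q2
Read '1': q2 -> q2
Read '0': q2 -> q2

Final answer: q0 -> q1 -> q2 -> q2 -> q2 -> q2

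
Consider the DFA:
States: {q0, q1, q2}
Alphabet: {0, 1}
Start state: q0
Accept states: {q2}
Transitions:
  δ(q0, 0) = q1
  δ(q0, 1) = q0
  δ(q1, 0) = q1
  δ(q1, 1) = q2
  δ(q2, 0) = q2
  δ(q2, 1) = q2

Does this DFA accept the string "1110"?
Processing string "1110":
  q0 --1--> q0
  q0 --1--> q0
  q0 --1--> q0
  q0 --0--> q1
Final state: q1
Accept states: {q2}
q1 is not an accept state, so the string is rejected.

Final answer: No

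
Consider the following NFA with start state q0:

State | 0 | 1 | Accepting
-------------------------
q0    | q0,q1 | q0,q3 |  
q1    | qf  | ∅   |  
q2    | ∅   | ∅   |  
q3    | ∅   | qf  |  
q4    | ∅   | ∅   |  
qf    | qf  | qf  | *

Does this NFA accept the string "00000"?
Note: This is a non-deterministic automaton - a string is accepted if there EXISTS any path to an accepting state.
Track the set of states the NFA could be in: start {q0}
Read '0': {q0} → {q0, q1}
Read '0': {q0, q1} → {q0, q1, qf}
Read '0': {q0, q1, qf} → {q0, q1, qf}
Read '0': {q0, q1, qf} → {q0, q1, qf}
Read '0': {q0, q1, qf} → {q0, q1, qf}
Final set {q0, q1, qf} contains accepting state(s) {qf} → accepted.

Final answer: Yes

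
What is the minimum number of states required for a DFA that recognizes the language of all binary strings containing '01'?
Language: binary strings containing '01'
Lower bound (Myhill–Nerode): the prefixes ε, 0, 01 are pairwise distinguishable:
  ε vs 01: suffix ε distinguishes them (ε is rejected, 01 is accepted)
  0 vs 01: suffix ε distinguishes them (0 is rejected, 01 is accepted)
  ε vs 0: suffix 1 distinguishes them (ε·1 = 1 is rejected, 0·1 = 01 is accepted)
So any DFA needs at least 3 states.
Upper bound: a DFA with 3 states exists (one state per class above: 'no progress', 'last symbol 0', and 'seen 01' (accepting sink)).
Minimum states: 3

Final answer: 3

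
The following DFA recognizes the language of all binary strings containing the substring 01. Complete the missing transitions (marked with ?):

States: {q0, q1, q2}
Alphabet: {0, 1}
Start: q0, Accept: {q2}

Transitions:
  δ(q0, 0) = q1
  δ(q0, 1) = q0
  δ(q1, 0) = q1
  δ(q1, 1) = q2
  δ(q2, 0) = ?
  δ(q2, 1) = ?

What each state remembers (consistent with the given transitions and accept states):
  q0: 01 not seen yet and the last symbol was not 0
  q1: 01 not seen yet and the last symbol was 0
  q2: the substring 01 has already been seen
Filling in the missing entries:
  δ(q2, 0): in q2 (the substring 01 has already been seen), after reading 0 we have: the substring 01 has already been seen → q2
  δ(q2, 1): in q2 (the substring 01 has already been seen), after reading 1 we have: the substring 01 has already been seen → q2

Final answer: δ(q2, 0) = q2; δ(q2, 1) = q2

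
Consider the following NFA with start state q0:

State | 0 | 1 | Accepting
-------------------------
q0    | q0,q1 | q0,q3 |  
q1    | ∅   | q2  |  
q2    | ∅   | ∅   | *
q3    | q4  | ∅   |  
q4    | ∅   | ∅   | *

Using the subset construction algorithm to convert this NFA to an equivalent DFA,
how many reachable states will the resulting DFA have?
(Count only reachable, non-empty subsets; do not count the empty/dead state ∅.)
Start subset: {q0}
{q0}: on 0 → {q0, q1}, on 1 → {q0, q3}
{q0, q1}: on 0 → {q0, q1}, on 1 → {q0, q2, q3}
{q0, q3}: on 0 → {q0, q1, q4}, on 1 → {q0, q3}
{q0, q2, q3}: on 0 → {q0, q1, q4}, on 1 → {q0, q3}
{q0, q1, q4}: on 0 → {q0, q1}, on 1 → {q0, q2, q3}
Reachable non-empty subsets: {q0}, {q0, q1}, {q0, q3}, {q0, q2, q3}, {q0, q1, q4} — 5 in total.

Final answer: 5 states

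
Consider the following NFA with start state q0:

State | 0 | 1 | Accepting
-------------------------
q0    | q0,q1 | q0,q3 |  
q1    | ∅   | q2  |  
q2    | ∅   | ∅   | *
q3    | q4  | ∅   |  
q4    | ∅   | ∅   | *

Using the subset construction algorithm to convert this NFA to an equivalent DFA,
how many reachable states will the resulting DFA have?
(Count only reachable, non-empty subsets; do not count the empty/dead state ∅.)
Start subset: {q0}
{q0}: on 0 → {q0, q1}, on 1 → {q0, q3}
{q0, q1}: on 0 → {q0, q1}, on 1 → {q0, q2, q3}
{q0, q3}: on 0 → {q0, q1, q4}, on 1 → {q0, q3}
{q0, q2, q3}: on 0 → {q0, q1, q4}, on 1 → {q0, q3}
{q0, q1, q4}: on 0 → {q0, q1}, on 1 → {q0, q2, q3}
Reachable non-empty subsets: {q0}, {q0, q1}, {q0, q3}, {q0, q2, q3}, {q0, q1, q4} — 5 in total.

Final answer: 5 states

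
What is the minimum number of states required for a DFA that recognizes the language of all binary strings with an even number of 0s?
Language: binary strings with an even number of 0s
Lower bound (Myhill–Nerode): the prefixes ε, 0 are pairwise distinguishable:
  ε vs 0: suffix ε distinguishes them (ε has zero 0s (accepted), 0 has one 0 (rejected))
So any DFA needs at least 2 states.
Upper bound: a DFA with 2 states exists (one state per class above).
Minimum states: 2

Final answer: 2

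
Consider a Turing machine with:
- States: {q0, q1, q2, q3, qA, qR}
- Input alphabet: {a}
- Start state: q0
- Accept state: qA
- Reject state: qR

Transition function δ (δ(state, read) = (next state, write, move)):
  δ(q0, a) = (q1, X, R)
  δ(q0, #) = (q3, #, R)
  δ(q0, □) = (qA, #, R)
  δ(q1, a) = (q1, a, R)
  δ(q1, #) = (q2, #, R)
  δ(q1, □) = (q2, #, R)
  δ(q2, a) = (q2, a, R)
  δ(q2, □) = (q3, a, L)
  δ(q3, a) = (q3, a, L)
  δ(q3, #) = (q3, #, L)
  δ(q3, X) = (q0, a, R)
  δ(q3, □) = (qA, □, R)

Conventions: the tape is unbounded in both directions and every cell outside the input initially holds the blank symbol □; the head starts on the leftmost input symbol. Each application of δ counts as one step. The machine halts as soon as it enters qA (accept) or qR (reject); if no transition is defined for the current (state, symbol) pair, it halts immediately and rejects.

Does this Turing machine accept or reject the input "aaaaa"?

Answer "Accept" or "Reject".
Trace (configuration after each step, as tape_left[state]tape_right with head position):
Step 0: [q0]aaaaa (head at position 0)
Step 1: X[q1]aaaa (head 1)
Step 2: Xa[q1]aaa (head 2)
Step 3: Xaa[q1]aa (head 3)
Step 4: Xaaa[q1]a (head 4)
Step 5: Xaaaa[q1]□ (head 5)
Step 6: Xaaaa#[q2]□ (head 6)
Step 7: Xaaaa[q3]#a (head 5)
Step 8: Xaaa[q3]a#a (head 4)
Step 9: Xaa[q3]aa#a (head 3)
Step 10: Xa[q3]aaa#a (head 2)
Step 11: X[q3]aaaa#a (head 1)
Step 12: [q3]Xaaaa#a (head 0)
Step 13: a[q0]aaaa#a (head 1)
Step 14: aX[q1]aaa#a (head 2)
Step 15: aXa[q1]aa#a (head 3)
Step 16: aXaa[q1]a#a (head 4)
Step 17: aXaaa[q1]#a (head 5)
Step 18: aXaaa#[q2]a (head 6)
Step 19: aXaaa#a[q2]□ (head 7)
Step 20: aXaaa#[q3]aa (head 6)
Step 21: aXaaa[q3]#aa (head 5)
Step 22: aXaa[q3]a#aa (head 4)
Step 23: aXa[q3]aa#aa (head 3)
Step 24: aX[q3]aaa#aa (head 2)
Step 25: a[q3]Xaaa#aa (head 1)
Step 26: aa[q0]aaa#aa (head 2)
Step 27: aaX[q1]aa#aa (head 3)
Step 28: aaXa[q1]a#aa (head 4)
Step 29: aaXaa[q1]#aa (head 5)
Step 30: aaXaa#[q2]aa (head 6)
Step 31: aaXaa#a[q2]a (head 7)
Step 32: aaXaa#aa[q2]□ (head 8)
Step 33: aaXaa#a[q3]aa (head 7)
Step 34: aaXaa#[q3]aaa (head 6)
Step 35: aaXaa[q3]#aaa (head 5)
Step 36: aaXa[q3]a#aaa (head 4)
Step 37: aaX[q3]aa#aaa (head 3)
Step 38: aa[q3]Xaa#aaa (head 2)
Step 39: aaa[q0]aa#aaa (head 3)
Step 40: aaaX[q1]a#aaa (head 4)
Step 41: aaaXa[q1]#aaa (head 5)
Step 42: aaaXa#[q2]aaa (head 6)
Step 43: aaaXa#a[q2]aa (head 7)
Step 44: aaaXa#aa[q2]a (head 8)
Step 45: aaaXa#aaa[q2]□ (head 9)
Step 46: aaaXa#aa[q3]aa (head 8)
Step 47: aaaXa#a[q3]aaa (head 7)
Step 48: aaaXa#[q3]aaaa (head 6)
Step 49: aaaXa[q3]#aaaa (head 5)
Step 50: aaaX[q3]a#aaaa (head 4)
Step 51: aaa[q3]Xa#aaaa (head 3)
Step 52: aaaa[q0]a#aaaa (head 4)
Step 53: aaaaX[q1]#aaaa (head 5)
Step 54: aaaaX#[q2]aaaa (head 6)
Step 55: aaaaX#a[q2]aaa (head 7)
Step 56: aaaaX#aa[q2]aa (head 8)
Step 57: aaaaX#aaa[q2]a (head 9)
Step 58: aaaaX#aaaa[q2]□ (head 10)
Step 59: aaaaX#aaa[q3]aa (head 9)
Step 60: aaaaX#aa[q3]aaa (head 8)
Step 61: aaaaX#a[q3]aaaa (head 7)
Step 62: aaaaX#[q3]aaaaa (head 6)
Step 63: aaaaX[q3]#aaaaa (head 5)
Step 64: aaaa[q3]X#aaaaa (head 4)
Step 65: aaaaa[q0]#aaaaa (head 5)
Step 66: aaaaa#[q3]aaaaa (head 6)
Step 67: aaaaa[q3]#aaaaa (head 5)
Step 68: aaaa[q3]a#aaaaa (head 4)
Step 69: aaa[q3]aa#aaaaa (head 3)
Step 70: aa[q3]aaa#aaaaa (head 2)
Step 71: a[q3]aaaa#aaaaa (head 1)
Step 72: [q3]aaaaa#aaaaa (head 0)
Step 73: [q3]□aaaaa#aaaaa (head -1)
Step 74: □[qA]aaaaa#aaaaa (head 0)
The machine is in qA, so it halts and accepts.

Final answer: Accept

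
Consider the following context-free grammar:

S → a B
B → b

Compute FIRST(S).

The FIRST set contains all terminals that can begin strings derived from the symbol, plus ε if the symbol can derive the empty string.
S has the single production S → a B, whose right-hand side begins with the terminal a. So FIRST(S) = {a}.

Final answer: {a}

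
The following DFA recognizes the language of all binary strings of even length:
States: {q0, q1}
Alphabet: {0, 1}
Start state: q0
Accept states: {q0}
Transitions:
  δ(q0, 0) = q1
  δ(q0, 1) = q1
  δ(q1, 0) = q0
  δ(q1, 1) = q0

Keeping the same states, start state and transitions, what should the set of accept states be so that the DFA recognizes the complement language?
The DFA is complete (every state has a transition on every symbol), so the complement
is recognized by the same DFA with accepting and non-accepting states swapped.
Original accept states: {q0}
Complement accept states = All states - Original accept states
= {q0, q1} - {q0}
= {q1}
Complement language: strings of ODD length

Final answer: {q1}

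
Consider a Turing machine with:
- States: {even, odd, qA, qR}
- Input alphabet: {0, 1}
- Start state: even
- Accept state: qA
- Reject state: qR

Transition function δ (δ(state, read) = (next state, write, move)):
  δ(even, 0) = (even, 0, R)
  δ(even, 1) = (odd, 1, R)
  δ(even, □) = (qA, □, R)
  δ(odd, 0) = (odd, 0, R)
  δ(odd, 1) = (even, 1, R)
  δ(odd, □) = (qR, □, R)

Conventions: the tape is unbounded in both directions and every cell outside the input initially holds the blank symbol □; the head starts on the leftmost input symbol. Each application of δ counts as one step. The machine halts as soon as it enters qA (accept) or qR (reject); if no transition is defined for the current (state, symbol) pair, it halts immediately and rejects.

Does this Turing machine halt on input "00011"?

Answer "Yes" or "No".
Step 0: [even]00011 (head at position 0)
Step 1: δ(even, 0) = (even, 0, R)  ⊢  0[even]0011 (head at position 1)
Step 2: δ(even, 0) = (even, 0, R)  ⊢  00[even]011 (head at position 2)
Step 3: δ(even, 0) = (even, 0, R)  ⊢  000[even]11 (head at position 3)
Step 4: δ(even, 1) = (odd, 1, R)  ⊢  0001[odd]1 (head at position 4)
Step 5: δ(odd, 1) = (even, 1, R)  ⊢  00011[even]□ (head at position 5)
Step 6: δ(even, □) = (qA, □, R)  ⊢  00011□[qA]□ (head at position 6)
The machine is in qA, so it halts and accepts.
It halts after 6 steps.

Final answer: Yes - halts after 6 steps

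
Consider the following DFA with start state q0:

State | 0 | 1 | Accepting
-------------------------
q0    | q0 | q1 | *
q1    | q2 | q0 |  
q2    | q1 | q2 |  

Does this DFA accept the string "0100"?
Start in q0.
Read '0': q0 → q0
Read '1': q0 → q1
Read '0': q1 → q2
Read '0': q2 → q1
Final state q1 is not accepting, so the string is rejected.

Final answer: No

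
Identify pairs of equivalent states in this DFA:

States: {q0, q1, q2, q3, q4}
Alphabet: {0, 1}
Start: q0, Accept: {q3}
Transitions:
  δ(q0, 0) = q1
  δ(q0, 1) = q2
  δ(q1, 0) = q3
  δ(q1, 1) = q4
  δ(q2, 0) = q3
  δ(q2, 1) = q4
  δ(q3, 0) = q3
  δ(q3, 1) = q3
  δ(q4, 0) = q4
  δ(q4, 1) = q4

Using the table-filling algorithm:
Round 0 – mark pairs where exactly one state is accepting: (q0,q3), (q1,q3), (q2,q3), (q3,q4)
Round 1 – newly marked: (q0,q1) [on 0: q1 vs q3, already marked]; (q0,q2) [on 0: q1 vs q3, already marked]; (q1,q4) [on 0: q3 vs q4, already marked]; (q2,q4) [on 0: q3 vs q4, already marked]
Round 2 – newly marked: (q0,q4) [on 0: q1 vs q4, already marked]
No further pairs can be marked.
(q1, q2) unmarked: δ(q1,0)=q3, δ(q2,0)=q3; δ(q1,1)=q4, δ(q2,1)=q4 → equivalent
Equivalent pairs: (q1, q2)

Final answer: Equivalent pairs: (q1, q2)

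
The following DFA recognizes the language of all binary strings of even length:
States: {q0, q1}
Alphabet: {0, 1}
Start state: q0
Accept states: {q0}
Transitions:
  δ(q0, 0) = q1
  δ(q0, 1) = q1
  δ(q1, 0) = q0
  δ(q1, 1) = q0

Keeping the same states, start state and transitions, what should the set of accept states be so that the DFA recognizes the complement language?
The DFA is complete (every state has a transition on every symbol), so the complement
is recognized by the same DFA with accepting and non-accepting states swapped.
Original accept states: {q0}
Complement accept states = All states - Original accept states
= {q0, q1} - {q0}
= {q1}
Complement language: strings of ODD length

Final answer: {q1}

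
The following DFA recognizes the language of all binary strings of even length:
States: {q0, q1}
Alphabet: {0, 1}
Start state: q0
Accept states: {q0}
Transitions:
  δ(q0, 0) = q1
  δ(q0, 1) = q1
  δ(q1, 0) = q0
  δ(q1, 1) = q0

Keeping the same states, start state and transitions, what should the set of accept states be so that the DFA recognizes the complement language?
The DFA is complete (every state has a transition on every symbol), so the complement
is recognized by the same DFA with accepting and non-accepting states swapped.
Original accept states: {q0}
Complement accept states = All states - Original accept states
= {q0, q1} - {q0}
= {q1}
Complement language: strings of ODD length

Final answer: {q1}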